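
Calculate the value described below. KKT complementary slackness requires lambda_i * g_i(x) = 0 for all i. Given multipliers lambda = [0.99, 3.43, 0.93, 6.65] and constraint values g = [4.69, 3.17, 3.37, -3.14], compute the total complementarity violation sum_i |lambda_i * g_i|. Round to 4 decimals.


KKT complementary slackness check:
lambda_1 * g_1 = 0.99 * 4.69 = 4.6431
lambda_2 * g_2 = 3.43 * 3.17 = 10.8731
lambda_3 * g_3 = 0.93 * 3.37 = 3.1341
lambda_4 * g_4 = 6.65 * -3.14 = -20.881
Total violation = 4.6431 + 10.8731 + 3.1341 + 20.881 = 39.5313


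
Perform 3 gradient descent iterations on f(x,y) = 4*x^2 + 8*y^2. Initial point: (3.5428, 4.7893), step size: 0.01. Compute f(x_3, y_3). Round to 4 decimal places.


Gradient descent on f(x,y) = 4*x^2 + 8*y^2.
Starting point: (3.5428, 4.7893), alpha = 0.01
Step 1: grad_x = 2*4*3.5428 = 28.3424, grad_y = 2*8*4.7893 = 76.6288
  x_1 = 3.5428 - 0.01*28.3424 = 3.2594
  y_1 = 4.7893 - 0.01*76.6288 = 4.023
Step 2: grad_x = 2*4*3.2594 = 26.075, grad_y = 2*8*4.023 = 64.3682
  x_2 = 3.2594 - 0.01*26.075 = 2.9986
  y_2 = 4.023 - 0.01*64.3682 = 3.3793
Step 3: grad_x = 2*4*2.9986 = 23.989, grad_y = 2*8*3.3793 = 54.0693
  x_3 = 2.9986 - 0.01*23.989 = 2.7587
  y_3 = 3.3793 - 0.01*54.0693 = 2.8386
f(2.7587, 2.8386) = 4*2.7587^2 + 8*2.8386^2 = 94.9054


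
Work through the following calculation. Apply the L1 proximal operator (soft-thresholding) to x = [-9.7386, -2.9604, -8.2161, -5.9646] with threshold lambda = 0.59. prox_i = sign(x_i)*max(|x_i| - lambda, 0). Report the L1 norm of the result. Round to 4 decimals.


Soft-thresholding with lambda = 0.59:
prox(-9.7386) = sign(-9.7386)*max(|-9.7386| - 0.59, 0) = -9.1486
prox(-2.9604) = sign(-2.9604)*max(|-2.9604| - 0.59, 0) = -2.3704
prox(-8.2161) = sign(-8.2161)*max(|-8.2161| - 0.59, 0) = -7.6261
prox(-5.9646) = sign(-5.9646)*max(|-5.9646| - 0.59, 0) = -5.3746
prox(x) = [-9.1486, -2.3704, -7.6261, -5.3746]
||prox(x)||_1 = 9.1486 + 2.3704 + 7.6261 + 5.3746 = 24.5197


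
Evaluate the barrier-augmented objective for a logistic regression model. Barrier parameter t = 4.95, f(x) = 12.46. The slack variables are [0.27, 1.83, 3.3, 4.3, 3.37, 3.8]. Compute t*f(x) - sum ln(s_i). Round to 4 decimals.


Step 1: Compute log-barrier.
ln values: [-1.3093, 0.6043, 1.1939, 1.4586, 1.2149, 1.335]
phi = -(-1.3093 + 0.6043 + 1.1939 + 1.4586 + 1.2149 + 1.335) = -4.4974
Step 2: Compute augmented objective.
t*f(x) = 4.95*12.46 = 61.677
Total = 61.677 - 4.4974 = 57.1796


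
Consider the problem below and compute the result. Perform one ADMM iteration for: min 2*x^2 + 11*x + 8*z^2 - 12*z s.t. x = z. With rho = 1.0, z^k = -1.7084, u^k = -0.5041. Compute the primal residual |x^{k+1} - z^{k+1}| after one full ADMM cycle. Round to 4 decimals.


ADMM iteration with rho = 1.0, z^k = -1.7084, u^k = -0.5041
Step 1: x-update.
Minimize 2*x^2 + 11*x + (1.0/2)*(x + 1.7084 - 0.5041)^2
FOC: (2*2 + 1.0)*x = -11 + 1.0*(-1.7084 + 0.5041)
x^{k+1} = -2.4409
Step 2: z-update.
Minimize 8*z^2 - 12*z + (1.0/2)*(-2.4409 - z - 0.5041)^2
FOC: (2*8 + 1.0)*z = 12 + 1.0*(-2.4409 - 0.5041)
z^{k+1} = 0.5326
Step 3: u-update.
u^{k+1} = -0.5041 - 2.4409 - 0.5326 = -3.4776
Step 4: Primal residual = |-2.4409 - 0.5326| = 2.9735


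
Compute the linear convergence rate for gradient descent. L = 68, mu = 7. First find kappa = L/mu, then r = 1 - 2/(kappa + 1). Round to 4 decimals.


Step 1: Compute the condition number.
kappa = L/mu = 68/7 = 9.7143
Step 2: Compute the convergence rate.
r = 1 - 2/(kappa + 1) = 1 - 2*mu/(L + mu) = (L - mu)/(L + mu) = 61/75 = 0.8133


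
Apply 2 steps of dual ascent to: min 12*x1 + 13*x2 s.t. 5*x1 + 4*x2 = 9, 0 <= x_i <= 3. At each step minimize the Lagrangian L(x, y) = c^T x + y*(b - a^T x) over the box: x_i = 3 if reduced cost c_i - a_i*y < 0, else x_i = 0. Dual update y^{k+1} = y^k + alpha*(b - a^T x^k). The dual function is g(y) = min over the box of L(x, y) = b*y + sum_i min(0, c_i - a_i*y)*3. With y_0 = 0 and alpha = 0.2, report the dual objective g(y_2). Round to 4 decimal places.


Dual ascent for LP: min 12*x1 + 13*x2, 5*x1 + 4*x2 = 9, 0 <= x_i <= 3
Step 1: y^k = 0.0, reduced costs: (12.0, 13.0)
  x^k = (0.0, 0.0), subgradient = b - a^T x = 9.0
  y^{k+1} = 0.0 + 0.2*9.0 = 1.8
Step 2: y^k = 1.8, reduced costs: (3.0, 5.8)
  x^k = (0.0, 0.0), subgradient = b - a^T x = 9.0
  y^{k+1} = 1.8 + 0.2*9.0 = 3.6
Dual objective at y_2 = 3.6: reduced costs (-6.0, -1.4), box minimizer x = (3.0, 3.0)
g(y_2) = b*y + (c1 - a1*y)*x1 + (c2 - a2*y)*x2 = 9*3.6 + (-6.0)*3.0 + (-1.4)*3.0 = 32.4 - 18.0 - 4.2 = 10.2


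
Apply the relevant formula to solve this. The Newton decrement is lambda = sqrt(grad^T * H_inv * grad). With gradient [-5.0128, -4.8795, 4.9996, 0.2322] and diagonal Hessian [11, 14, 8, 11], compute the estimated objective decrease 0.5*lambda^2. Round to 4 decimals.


Step 1: H is diagonal, so H^(-1) * g = [-0.4557, -0.3485, 0.625, 0.0211].
Step 2: g^T H^(-1) g = sum_i g_i^2 / H_ii
  = (-5.0128)^2/11 + (-4.8795)^2/14 + (4.9996)^2/8 + (0.2322)^2/11
  = 2.2844 + 1.7007 + 3.1245 + 0.0049 = 7.1145
Step 3: Objective decrease = 0.5 * g^T H^(-1) g = 3.5572


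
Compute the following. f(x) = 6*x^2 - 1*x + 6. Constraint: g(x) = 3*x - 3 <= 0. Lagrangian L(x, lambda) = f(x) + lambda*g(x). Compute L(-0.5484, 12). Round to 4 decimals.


Step 1: Evaluate f(x).
f(-0.5484) = 6*(-0.5484)^2 - 1*(-0.5484) + 6 = 8.3529
Step 2: Evaluate g(x).
g(-0.5484) = 3*-0.5484 - 3 = -4.6452
Step 3: Compute Lagrangian.
L = 8.3529 + 12*-4.6452 = -47.3895


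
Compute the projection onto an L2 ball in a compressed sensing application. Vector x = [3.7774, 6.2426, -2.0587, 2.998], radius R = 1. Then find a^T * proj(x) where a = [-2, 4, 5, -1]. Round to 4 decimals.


Step 1: Compute ||x|| (intermediates to 6 decimals).
||x|| = sqrt(3.7774^2 + 6.2426^2 + (-2.0587)^2 + 2.998^2) = 8.15261
Step 2: Project.
Since ||x|| > R, scale = R/||x|| = 1/8.15261 = 0.12266, proj(x) = scale * x
proj(x) = [0.463336, 0.765717, -0.25252, 0.367735]
Step 3: Dot product.
a^T * proj(x) = -2*0.463336 + 4*0.765717 + 5*(-0.25252) - 1*0.367735 = 0.5059


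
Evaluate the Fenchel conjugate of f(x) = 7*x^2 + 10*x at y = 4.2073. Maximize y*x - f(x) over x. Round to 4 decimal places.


f*(y) = sup_x {y*x - a*x^2 - b*x} = sup_x {(y-b)*x - a*x^2}
FOC: (y - b) - 2a*x = 0 => x* = (y - b)/(2a)
x* = (4.2073 - 10)/(2*7) = -0.4138
f*(4.2073) = (y-b)^2/(4a) = (4.2073 - 10)^2/(4*7)
= 33.5554/28 = 1.1984


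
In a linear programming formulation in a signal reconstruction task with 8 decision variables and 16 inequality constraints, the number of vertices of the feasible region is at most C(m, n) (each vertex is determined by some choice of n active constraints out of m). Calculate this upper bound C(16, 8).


Each vertex corresponds to some choice of n active constraints out of m, so the number of vertices is at most C(m, n) = m! / (n!(m-n)!).
m = 16, n = 8
Numerator: 16 * 15 * 14 * 13 * 12 * 11 * 10 * 9
Denominator: 8! = 40320
C(16, 8) = 12870


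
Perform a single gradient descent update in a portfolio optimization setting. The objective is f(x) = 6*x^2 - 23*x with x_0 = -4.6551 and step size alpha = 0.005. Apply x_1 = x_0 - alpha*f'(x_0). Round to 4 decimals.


We compute the gradient at x_0 and apply the update.
f'(x) = 12*x - 23
f'(-4.6551) = 12*-4.6551 - 23 = -78.8612
x_1 = -4.6551 - 0.005*-78.8612 = -4.2608


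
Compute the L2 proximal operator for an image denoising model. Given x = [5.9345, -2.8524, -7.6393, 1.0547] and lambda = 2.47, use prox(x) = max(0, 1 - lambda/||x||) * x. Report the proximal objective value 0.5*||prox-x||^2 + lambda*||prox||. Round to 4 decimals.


Step 1: Compute ||x||.
||x|| = 10.1403
Step 2: Compute scaling factor.
scale = max(0, 1 - 2.47/10.1403) = 0.7564
Step 3: prox(x) = [4.489, -2.1576, -5.7785, 0.7978]
||prox(x)|| = 7.6703
Step 4: Proximal objective.
0.5*||prox-x||^2 = 3.0505
lambda*||prox|| = 18.9456
Total = 21.9961


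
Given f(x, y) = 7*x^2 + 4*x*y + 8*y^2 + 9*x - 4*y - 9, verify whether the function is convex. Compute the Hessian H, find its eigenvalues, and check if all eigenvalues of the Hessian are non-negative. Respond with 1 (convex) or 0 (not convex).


The Hessian of f(x,y) = 7*x^2 + 4*x*y + 8*y^2 + 9*x - 4*y - 9 is:
H = [[14, 4], [4, 16]]
Trace = 14 + 16 = 30
Determinant = 14*16 - (4)^2 = 208
Discriminant = (30)^2 - 4*208 = 68.0
Eigenvalues: lambda_1 = 10.8769, lambda_2 = 19.1231
The function is convex.

1


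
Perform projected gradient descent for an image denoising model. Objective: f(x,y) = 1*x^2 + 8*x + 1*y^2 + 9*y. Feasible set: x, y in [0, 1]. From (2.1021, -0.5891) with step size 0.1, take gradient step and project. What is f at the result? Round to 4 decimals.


Step 1: Compute gradient at (2.1021, -0.5891).
grad_x = 2*1*2.1021 + 8 = 12.2042
grad_y = 2*1*-0.5891 + 9 = 7.8218
Step 2: Gradient step.
x_raw = 2.1021 - 0.1*12.2042 = 0.8817
y_raw = -0.5891 - 0.1*7.8218 = -1.3713
Step 3: Project onto [0, 1].
x_proj = clip(0.8817) = 0.8817
y_proj = clip(-1.3713) = 0.0
Step 4: Evaluate f.
f(0.8817, 0.0) = 7.8308


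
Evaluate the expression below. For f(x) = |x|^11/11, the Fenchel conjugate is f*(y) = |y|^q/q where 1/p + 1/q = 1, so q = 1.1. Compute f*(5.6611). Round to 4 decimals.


The conjugate exponent q satisfies 1/p + 1/q = 1.
p = 11, so q = 11/(11 - 1) = 1.1
|y|^q = 5.6611^1.1 = 6.7327
f*(5.6611) = 6.7327 / 1.1 = 6.1207


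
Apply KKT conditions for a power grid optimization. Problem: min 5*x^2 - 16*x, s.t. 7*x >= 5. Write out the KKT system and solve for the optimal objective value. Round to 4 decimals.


Step 1: Try lambda = 0 (constraint inactive).
Stationarity: 2*5*x - 16 = 0
x* = 16/(2*5) = 1.6
Check constraint: 7*1.6 = 11.2 >= 5 -- satisfied.
Step 2: Compute optimal value.
f(x*) = 5*1.6^2 - 16*1.6 = -12.8


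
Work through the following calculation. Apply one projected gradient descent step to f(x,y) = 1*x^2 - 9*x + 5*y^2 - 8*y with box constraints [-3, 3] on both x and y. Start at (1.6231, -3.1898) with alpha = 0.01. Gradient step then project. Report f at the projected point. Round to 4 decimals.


Step 1: Compute gradient at (1.6231, -3.1898).
grad_x = 2*1*1.6231 - 9 = -5.7538
grad_y = 2*5*-3.1898 - 8 = -39.898
Step 2: Gradient step.
x_raw = 1.6231 - 0.01*-5.7538 = 1.6806
y_raw = -3.1898 - 0.01*-39.898 = -2.7908
Step 3: Project onto [-3, 3].
x_proj = clip(1.6806) = 1.6806
y_proj = clip(-2.7908) = -2.7908
Step 4: Evaluate f.
f(1.6806, -2.7908) = 48.9687


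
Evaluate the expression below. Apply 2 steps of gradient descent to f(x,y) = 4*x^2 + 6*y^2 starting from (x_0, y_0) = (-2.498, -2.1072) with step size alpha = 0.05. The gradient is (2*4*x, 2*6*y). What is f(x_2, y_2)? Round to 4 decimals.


Gradient descent on f(x,y) = 4*x^2 + 6*y^2.
Starting point: (-2.498, -2.1072), alpha = 0.05
Step 1: grad_x = 2*4*-2.498 = -19.984, grad_y = 2*6*-2.1072 = -25.2864
  x_1 = -2.498 - 0.05*-19.984 = -1.4988
  y_1 = -2.1072 - 0.05*-25.2864 = -0.8429
Step 2: grad_x = 2*4*-1.4988 = -11.9904, grad_y = 2*6*-0.8429 = -10.1146
  x_2 = -1.4988 - 0.05*-11.9904 = -0.8993
  y_2 = -0.8429 - 0.05*-10.1146 = -0.3372
f(-0.8993, -0.3372) = 4*(-0.8993)^2 + 6*(-0.3372)^2 = 3.9168


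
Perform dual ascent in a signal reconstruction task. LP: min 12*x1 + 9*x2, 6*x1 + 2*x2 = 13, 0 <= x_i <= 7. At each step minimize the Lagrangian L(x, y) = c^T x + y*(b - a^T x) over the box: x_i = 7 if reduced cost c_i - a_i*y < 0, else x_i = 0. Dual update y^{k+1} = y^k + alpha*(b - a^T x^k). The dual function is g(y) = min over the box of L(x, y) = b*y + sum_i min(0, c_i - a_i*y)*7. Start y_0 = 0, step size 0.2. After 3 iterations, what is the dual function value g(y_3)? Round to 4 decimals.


Dual ascent for LP: min 12*x1 + 9*x2, 6*x1 + 2*x2 = 13, 0 <= x_i <= 7
Step 1: y^k = 0.0, reduced costs: (12.0, 9.0)
  x^k = (0.0, 0.0), subgradient = b - a^T x = 13.0
  y^{k+1} = 0.0 + 0.2*13.0 = 2.6
Step 2: y^k = 2.6, reduced costs: (-3.6, 3.8)
  x^k = (7.0, 0.0), subgradient = b - a^T x = -29.0
  y^{k+1} = 2.6 + 0.2*-29.0 = -3.2
Step 3: y^k = -3.2, reduced costs: (31.2, 15.4)
  x^k = (0.0, 0.0), subgradient = b - a^T x = 13.0
  y^{k+1} = -3.2 + 0.2*13.0 = -0.6
Dual objective at y_3 = -0.6: reduced costs (15.6, 10.2), box minimizer x = (0.0, 0.0)
g(y_3) = b*y + (c1 - a1*y)*x1 + (c2 - a2*y)*x2 = 13*(-0.6) + 15.6*0.0 + 10.2*0.0 = -7.8 + 0.0 + 0.0 = -7.8


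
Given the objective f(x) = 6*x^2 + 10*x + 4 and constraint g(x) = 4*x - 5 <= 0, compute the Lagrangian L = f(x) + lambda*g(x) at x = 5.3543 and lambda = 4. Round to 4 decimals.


Step 1: Evaluate f(x).
f(5.3543) = 6*5.3543^2 + 10*5.3543 + 4 = 229.5542
Step 2: Evaluate g(x).
g(5.3543) = 4*5.3543 - 5 = 16.4172
Step 3: Compute Lagrangian.
L = 229.5542 + 4*16.4172 = 295.223


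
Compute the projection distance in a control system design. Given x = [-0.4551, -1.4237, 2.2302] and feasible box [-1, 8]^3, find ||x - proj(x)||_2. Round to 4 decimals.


Project each component onto [-1, 8].
clip(-0.4551) = -0.4551, clip(-1.4237) = -1.0, clip(2.2302) = 2.2302
Projection = [-0.4551, -1.0, 2.2302]
Squared diffs: [0.0, 0.1795, 0.0]
Distance = sqrt(0.1795) = 0.4237


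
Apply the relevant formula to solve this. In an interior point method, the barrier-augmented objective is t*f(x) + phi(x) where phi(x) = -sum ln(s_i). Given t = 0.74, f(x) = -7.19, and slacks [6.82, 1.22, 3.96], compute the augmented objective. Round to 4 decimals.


Step 1: Compute log-barrier.
ln values: [1.9199, 0.1989, 1.3762]
phi = -(1.9199 + 0.1989 + 1.3762) = -3.495
Step 2: Compute augmented objective.
t*f(x) = 0.74*-7.19 = -5.3206
Total = -5.3206 - 3.495 = -8.8156


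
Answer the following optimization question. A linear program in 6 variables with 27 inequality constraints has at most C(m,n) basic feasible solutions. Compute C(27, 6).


Each vertex corresponds to some choice of n active constraints out of m, so the number of vertices is at most C(m, n) = m! / (n!(m-n)!).
m = 27, n = 6
Numerator: 27 * 26 * 25 * 24 * 23 * 22
Denominator: 6! = 720
C(27, 6) = 296010


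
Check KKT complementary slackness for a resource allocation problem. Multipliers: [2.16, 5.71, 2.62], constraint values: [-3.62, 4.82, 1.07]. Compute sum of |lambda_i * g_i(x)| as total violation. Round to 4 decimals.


KKT complementary slackness check:
lambda_1 * g_1 = 2.16 * -3.62 = -7.8192
lambda_2 * g_2 = 5.71 * 4.82 = 27.5222
lambda_3 * g_3 = 2.62 * 1.07 = 2.8034
Total violation = 7.8192 + 27.5222 + 2.8034 = 38.1448


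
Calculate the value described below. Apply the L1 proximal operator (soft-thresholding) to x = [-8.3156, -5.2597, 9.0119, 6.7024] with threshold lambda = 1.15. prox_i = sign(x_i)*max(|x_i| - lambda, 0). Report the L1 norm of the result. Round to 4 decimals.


Soft-thresholding with lambda = 1.15:
prox(-8.3156) = sign(-8.3156)*max(|-8.3156| - 1.15, 0) = -7.1656
prox(-5.2597) = sign(-5.2597)*max(|-5.2597| - 1.15, 0) = -4.1097
prox(9.0119) = sign(9.0119)*max(|9.0119| - 1.15, 0) = 7.8619
prox(6.7024) = sign(6.7024)*max(|6.7024| - 1.15, 0) = 5.5524
prox(x) = [-7.1656, -4.1097, 7.8619, 5.5524]
||prox(x)||_1 = 7.1656 + 4.1097 + 7.8619 + 5.5524 = 24.6896


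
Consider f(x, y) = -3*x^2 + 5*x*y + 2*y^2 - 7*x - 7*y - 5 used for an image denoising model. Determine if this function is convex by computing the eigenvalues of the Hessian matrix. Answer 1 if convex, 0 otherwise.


The Hessian of f(x,y) = -3*x^2 + 5*x*y + 2*y^2 - 7*x - 7*y - 5 is:
H = [[-6, 5], [5, 4]]
Trace = -6 + 4 = -2
Determinant = -6*4 - (5)^2 = -49
Discriminant = (-2)^2 - 4*-49 = 200.0
Eigenvalues: lambda_1 = -8.0711, lambda_2 = 6.0711
The function is not convex.

0


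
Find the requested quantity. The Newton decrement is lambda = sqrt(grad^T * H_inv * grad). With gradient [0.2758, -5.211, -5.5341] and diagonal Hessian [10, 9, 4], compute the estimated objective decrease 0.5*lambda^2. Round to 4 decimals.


Step 1: H is diagonal, so H^(-1) * g = [0.0276, -0.579, -1.3835].
Step 2: g^T H^(-1) g = sum_i g_i^2 / H_ii
  = (0.2758)^2/10 + (-5.211)^2/9 + (-5.5341)^2/4
  = 0.0076 + 3.0172 + 7.6566 = 10.6813
Step 3: Objective decrease = 0.5 * g^T H^(-1) g = 5.3407


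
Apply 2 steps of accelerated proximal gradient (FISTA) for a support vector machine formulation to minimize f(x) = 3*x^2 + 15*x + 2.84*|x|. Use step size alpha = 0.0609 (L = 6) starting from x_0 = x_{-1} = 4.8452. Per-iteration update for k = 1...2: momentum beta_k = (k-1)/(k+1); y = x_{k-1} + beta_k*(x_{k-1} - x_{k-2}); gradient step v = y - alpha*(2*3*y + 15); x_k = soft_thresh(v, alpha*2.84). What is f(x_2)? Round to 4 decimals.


FISTA on f(x) = 3*x^2 + 15*x + 2.84*|x|
L = 6, alpha = 0.0609
Iteration 1: beta = 0.0, y = 4.8452 + 0.0*(4.8452 - 4.8452) = 4.8452
  grad(y) = 44.0712, v = y - alpha*grad = 2.1613
  prox(v) = soft_thresh(2.1613, 0.173) = 1.9883
Iteration 2: beta = 0.3333, y = 1.9883 + 0.3333*(1.9883 - 4.8452) = 1.036
  grad(y) = 21.2161, v = y - alpha*grad = -0.256
  prox(v) = soft_thresh(-0.256, 0.173) = -0.0831
f(x_2) = 3*(-0.0831)^2 + 15*(-0.0831) + 2.84*|-0.0831| = -0.9897


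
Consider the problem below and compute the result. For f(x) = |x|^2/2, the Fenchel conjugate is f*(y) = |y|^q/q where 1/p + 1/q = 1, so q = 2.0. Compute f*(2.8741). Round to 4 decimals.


The conjugate exponent q satisfies 1/p + 1/q = 1.
p = 2, so q = 2/(2 - 1) = 2.0
|y|^q = 2.8741^2.0 = 8.2605
f*(2.8741) = 8.2605 / 2.0 = 4.1302


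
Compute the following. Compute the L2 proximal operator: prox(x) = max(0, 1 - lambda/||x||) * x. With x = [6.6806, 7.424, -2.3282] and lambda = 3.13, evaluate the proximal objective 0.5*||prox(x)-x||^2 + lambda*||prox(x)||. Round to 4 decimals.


Step 1: Compute ||x||.
||x|| = 10.2551
Step 2: Compute scaling factor.
scale = max(0, 1 - 3.13/10.2551) = 0.6948
Step 3: prox(x) = [4.6416, 5.1581, -1.6176]
||prox(x)|| = 7.1251
Step 4: Proximal objective.
0.5*||prox-x||^2 = 4.8985
lambda*||prox|| = 22.3016
Total = 27.2


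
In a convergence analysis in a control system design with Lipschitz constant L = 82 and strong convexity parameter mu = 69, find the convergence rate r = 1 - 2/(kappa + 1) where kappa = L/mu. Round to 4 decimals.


Step 1: Compute the condition number.
kappa = L/mu = 82/69 = 1.1884
Step 2: Compute the convergence rate.
r = 1 - 2/(kappa + 1) = 1 - 2*mu/(L + mu) = (L - mu)/(L + mu) = 13/151 = 0.0861


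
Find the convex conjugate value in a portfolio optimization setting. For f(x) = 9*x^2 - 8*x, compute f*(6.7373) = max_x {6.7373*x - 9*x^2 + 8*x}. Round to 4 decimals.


f*(y) = sup_x {y*x - a*x^2 - b*x} = sup_x {(y-b)*x - a*x^2}
FOC: (y - b) - 2a*x = 0 => x* = (y - b)/(2a)
x* = (6.7373 + 8)/(2*9) = 0.8187
f*(6.7373) = (y-b)^2/(4a) = (6.7373 + 8)^2/(4*9)
= 217.188/36 = 6.033


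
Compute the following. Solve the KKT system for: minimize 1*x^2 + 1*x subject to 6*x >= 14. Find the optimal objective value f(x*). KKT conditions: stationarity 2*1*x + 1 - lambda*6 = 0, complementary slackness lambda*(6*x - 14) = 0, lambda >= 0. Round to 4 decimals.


Step 1: Try lambda = 0 (constraint inactive).
x_unc = -1/(2*1) = -0.5
Check: 6*-0.5 = -3.0 < 14 -- violated!
Step 2: Constraint must be active: 6*x = 14
x* = 14/6 = 7/3 = 2.3333 (rounded; the exact value 7/3 is used below)
lambda = (2*1*(7/3) + 1)/6 = 0.9444
Step 3: Compute optimal value.
f(x*) = 1*(7/3)^2 + 1*(7/3) = 7.7778


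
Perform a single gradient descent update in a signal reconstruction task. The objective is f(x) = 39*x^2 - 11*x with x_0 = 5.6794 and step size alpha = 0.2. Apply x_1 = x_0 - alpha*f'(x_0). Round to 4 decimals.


We compute the gradient at x_0 and apply the update.
f'(x) = 78*x - 11
f'(5.6794) = 78*5.6794 - 11 = 431.9932
x_1 = 5.6794 - 0.2*431.9932 = -80.7192


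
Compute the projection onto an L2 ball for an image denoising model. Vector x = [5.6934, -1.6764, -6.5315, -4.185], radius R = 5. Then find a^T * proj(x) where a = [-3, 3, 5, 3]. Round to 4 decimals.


Step 1: Compute ||x|| (intermediates to 6 decimals).
||x|| = sqrt(5.6934^2 + (-1.6764)^2 + (-6.5315)^2 + (-4.185)^2) = 9.767284
Step 2: Project.
Since ||x|| > R, scale = R/||x|| = 5/9.767284 = 0.511913, proj(x) = scale * x
proj(x) = [2.914525, -0.858171, -3.34356, -2.142356]
Step 3: Dot product.
a^T * proj(x) = -3*2.914525 + 3*(-0.858171) + 5*(-3.34356) + 3*(-2.142356) = -34.463


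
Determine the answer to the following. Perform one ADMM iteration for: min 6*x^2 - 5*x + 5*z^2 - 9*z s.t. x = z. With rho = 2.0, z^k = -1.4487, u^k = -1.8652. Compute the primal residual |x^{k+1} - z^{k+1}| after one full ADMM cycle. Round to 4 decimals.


ADMM iteration with rho = 2.0, z^k = -1.4487, u^k = -1.8652
Step 1: x-update.
Minimize 6*x^2 - 5*x + (2.0/2)*(x + 1.4487 - 1.8652)^2
FOC: (2*6 + 2.0)*x = 5 + 2.0*(-1.4487 + 1.8652)
x^{k+1} = 0.4166
Step 2: z-update.
Minimize 5*z^2 - 9*z + (2.0/2)*(0.4166 - z - 1.8652)^2
FOC: (2*5 + 2.0)*z = 9 + 2.0*(0.4166 - 1.8652)
z^{k+1} = 0.5086
Step 3: u-update.
u^{k+1} = -1.8652 + 0.4166 - 0.5086 = -1.9571
Step 4: Primal residual = |0.4166 - 0.5086| = 0.0919


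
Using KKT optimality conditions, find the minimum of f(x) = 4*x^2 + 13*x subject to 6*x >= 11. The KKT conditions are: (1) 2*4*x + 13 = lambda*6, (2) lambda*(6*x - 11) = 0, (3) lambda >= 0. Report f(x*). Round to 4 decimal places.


Step 1: Try lambda = 0 (constraint inactive).
x_unc = -13/(2*4) = -1.625
Check: 6*-1.625 = -9.75 < 11 -- violated!
Step 2: Constraint must be active: 6*x = 11
x* = 11/6 = 1.8333 (rounded; the exact value 11/6 is used below)
lambda = (2*4*(11/6) + 13)/6 = 4.6111
Step 3: Compute optimal value.
f(x*) = 4*(11/6)^2 + 13*(11/6) = 37.2778


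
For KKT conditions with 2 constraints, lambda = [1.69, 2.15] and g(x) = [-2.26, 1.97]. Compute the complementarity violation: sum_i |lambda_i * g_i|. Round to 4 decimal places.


KKT complementary slackness check:
lambda_1 * g_1 = 1.69 * -2.26 = -3.8194
lambda_2 * g_2 = 2.15 * 1.97 = 4.2355
Total violation = 3.8194 + 4.2355 = 8.0549


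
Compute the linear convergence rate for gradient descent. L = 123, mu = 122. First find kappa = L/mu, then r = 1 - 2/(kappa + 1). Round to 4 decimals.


Step 1: Compute the condition number.
kappa = L/mu = 123/122 = 1.0082
Step 2: Compute the convergence rate.
r = 1 - 2/(kappa + 1) = 1 - 2*mu/(L + mu) = (L - mu)/(L + mu) = 1/245 = 0.0041


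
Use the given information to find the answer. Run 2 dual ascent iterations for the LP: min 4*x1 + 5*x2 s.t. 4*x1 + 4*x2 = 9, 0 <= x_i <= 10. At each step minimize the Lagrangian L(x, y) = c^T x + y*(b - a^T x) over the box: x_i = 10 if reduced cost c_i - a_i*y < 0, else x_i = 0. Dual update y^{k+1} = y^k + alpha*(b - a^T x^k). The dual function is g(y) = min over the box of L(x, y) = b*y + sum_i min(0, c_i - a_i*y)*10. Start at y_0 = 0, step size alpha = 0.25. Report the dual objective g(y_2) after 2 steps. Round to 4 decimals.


Dual ascent for LP: min 4*x1 + 5*x2, 4*x1 + 4*x2 = 9, 0 <= x_i <= 10
Step 1: y^k = 0.0, reduced costs: (4.0, 5.0)
  x^k = (0.0, 0.0), subgradient = b - a^T x = 9.0
  y^{k+1} = 0.0 + 0.25*9.0 = 2.25
Step 2: y^k = 2.25, reduced costs: (-5.0, -4.0)
  x^k = (10.0, 10.0), subgradient = b - a^T x = -71.0
  y^{k+1} = 2.25 + 0.25*-71.0 = -15.5
Dual objective at y_2 = -15.5: reduced costs (66.0, 67.0), box minimizer x = (0.0, 0.0)
g(y_2) = b*y + (c1 - a1*y)*x1 + (c2 - a2*y)*x2 = 9*(-15.5) + 66.0*0.0 + 67.0*0.0 = -139.5 + 0.0 + 0.0 = -139.5


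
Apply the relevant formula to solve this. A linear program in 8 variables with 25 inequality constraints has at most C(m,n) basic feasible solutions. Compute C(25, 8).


Each vertex corresponds to some choice of n active constraints out of m, so the number of vertices is at most C(m, n) = m! / (n!(m-n)!).
m = 25, n = 8
Numerator: 25 * 24 * 23 * 22 * 21 * 20 * 19 * 18
Denominator: 8! = 40320
C(25, 8) = 1081575


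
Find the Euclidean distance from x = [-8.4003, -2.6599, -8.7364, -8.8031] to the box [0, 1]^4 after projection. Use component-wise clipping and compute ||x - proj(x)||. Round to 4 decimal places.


Project each component onto [0, 1].
clip(-8.4003) = 0.0, clip(-2.6599) = 0.0, clip(-8.7364) = 0.0, clip(-8.8031) = 0.0
Projection = [0.0, 0.0, 0.0, 0.0]
Squared diffs: [70.565, 7.0751, 76.3247, 77.4946]
Distance = sqrt(231.4594) = 15.2138


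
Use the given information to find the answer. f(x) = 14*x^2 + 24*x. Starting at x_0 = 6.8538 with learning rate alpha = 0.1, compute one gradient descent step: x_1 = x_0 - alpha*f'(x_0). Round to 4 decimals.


We compute the gradient at x_0 and apply the update.
f'(x) = 28*x + 24
f'(6.8538) = 28*6.8538 + 24 = 215.9064
x_1 = 6.8538 - 0.1*215.9064 = -14.7368


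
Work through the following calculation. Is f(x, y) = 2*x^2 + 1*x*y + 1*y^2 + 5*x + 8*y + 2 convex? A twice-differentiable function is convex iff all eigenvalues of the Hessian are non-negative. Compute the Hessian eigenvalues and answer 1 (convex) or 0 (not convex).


The Hessian of f(x,y) = 2*x^2 + 1*x*y + 1*y^2 + 5*x + 8*y + 2 is:
H = [[4, 1], [1, 2]]
Trace = 4 + 2 = 6
Determinant = 4*2 - (1)^2 = 7
Discriminant = (6)^2 - 4*7 = 8.0
Eigenvalues: lambda_1 = 1.5858, lambda_2 = 4.4142
The function is convex.

1


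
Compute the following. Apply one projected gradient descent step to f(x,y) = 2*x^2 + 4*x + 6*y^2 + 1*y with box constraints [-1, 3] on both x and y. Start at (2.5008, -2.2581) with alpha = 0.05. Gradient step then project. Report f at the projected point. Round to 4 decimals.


Step 1: Compute gradient at (2.5008, -2.2581).
grad_x = 2*2*2.5008 + 4 = 14.0032
grad_y = 2*6*-2.2581 + 1 = -26.0972
Step 2: Gradient step.
x_raw = 2.5008 - 0.05*14.0032 = 1.8006
y_raw = -2.2581 - 0.05*-26.0972 = -0.9532
Step 3: Project onto [-1, 3].
x_proj = clip(1.8006) = 1.8006
y_proj = clip(-0.9532) = -0.9532
Step 4: Evaluate f.
f(1.8006, -0.9532) = 18.1859


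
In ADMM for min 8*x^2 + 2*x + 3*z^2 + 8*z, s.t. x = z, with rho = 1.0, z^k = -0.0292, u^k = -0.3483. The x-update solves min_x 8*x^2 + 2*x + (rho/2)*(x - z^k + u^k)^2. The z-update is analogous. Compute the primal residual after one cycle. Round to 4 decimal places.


ADMM iteration with rho = 1.0, z^k = -0.0292, u^k = -0.3483
Step 1: x-update.
Minimize 8*x^2 + 2*x + (1.0/2)*(x + 0.0292 - 0.3483)^2
FOC: (2*8 + 1.0)*x = -2 + 1.0*(-0.0292 + 0.3483)
x^{k+1} = -0.0989
Step 2: z-update.
Minimize 3*z^2 + 8*z + (1.0/2)*(-0.0989 - z - 0.3483)^2
FOC: (2*3 + 1.0)*z = -8 + 1.0*(-0.0989 - 0.3483)
z^{k+1} = -1.2067
Step 3: u-update.
u^{k+1} = -0.3483 - 0.0989 + 1.2067 = 0.7596
Step 4: Primal residual = |-0.0989 + 1.2067| = 1.1079


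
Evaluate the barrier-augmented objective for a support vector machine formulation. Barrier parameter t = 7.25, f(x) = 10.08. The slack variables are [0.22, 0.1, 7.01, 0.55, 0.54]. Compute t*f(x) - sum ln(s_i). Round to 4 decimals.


Step 1: Compute log-barrier.
ln values: [-1.5141, -2.3026, 1.9473, -0.5978, -0.6162]
phi = -(-1.5141 - 2.3026 + 1.9473 - 0.5978 - 0.6162) = 3.0834
Step 2: Compute augmented objective.
t*f(x) = 7.25*10.08 = 73.08
Total = 73.08 + 3.0834 = 76.1634


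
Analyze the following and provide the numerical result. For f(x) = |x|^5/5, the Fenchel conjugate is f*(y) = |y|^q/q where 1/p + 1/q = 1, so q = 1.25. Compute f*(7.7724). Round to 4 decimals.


The conjugate exponent q satisfies 1/p + 1/q = 1.
p = 5, so q = 5/(5 - 1) = 1.25
|y|^q = 7.7724^1.25 = 12.9776
f*(7.7724) = 12.9776 / 1.25 = 10.3821


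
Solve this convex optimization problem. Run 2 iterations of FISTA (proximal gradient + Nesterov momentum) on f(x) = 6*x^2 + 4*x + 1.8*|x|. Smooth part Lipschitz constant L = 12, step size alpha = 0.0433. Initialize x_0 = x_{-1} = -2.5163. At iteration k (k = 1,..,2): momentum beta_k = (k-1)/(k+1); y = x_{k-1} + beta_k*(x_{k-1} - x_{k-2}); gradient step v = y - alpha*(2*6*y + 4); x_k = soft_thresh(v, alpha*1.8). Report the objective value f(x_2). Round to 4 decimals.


FISTA on f(x) = 6*x^2 + 4*x + 1.8*|x|
L = 12, alpha = 0.0433
Iteration 1: beta = 0.0, y = -2.5163 + 0.0*(-2.5163 + 2.5163) = -2.5163
  grad(y) = -26.1956, v = y - alpha*grad = -1.382
  prox(v) = soft_thresh(-1.382, 0.0779) = -1.3041
Iteration 2: beta = 0.3333, y = -1.3041 + 0.3333*(-1.3041 + 2.5163) = -0.9
  grad(y) = -6.8002, v = y - alpha*grad = -0.6056
  prox(v) = soft_thresh(-0.6056, 0.0779) = -0.5276
f(x_2) = 6*(-0.5276)^2 + 4*(-0.5276) + 1.8*|-0.5276| = 0.5096


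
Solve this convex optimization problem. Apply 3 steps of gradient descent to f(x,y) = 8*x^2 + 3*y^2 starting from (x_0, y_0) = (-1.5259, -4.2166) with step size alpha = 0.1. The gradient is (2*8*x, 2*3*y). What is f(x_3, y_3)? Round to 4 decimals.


Gradient descent on f(x,y) = 8*x^2 + 3*y^2.
Starting point: (-1.5259, -4.2166), alpha = 0.1
Step 1: grad_x = 2*8*-1.5259 = -24.4144, grad_y = 2*3*-4.2166 = -25.2996
  x_1 = -1.5259 - 0.1*-24.4144 = 0.9155
  y_1 = -4.2166 - 0.1*-25.2996 = -1.6866
Step 2: grad_x = 2*8*0.9155 = 14.6486, grad_y = 2*3*-1.6866 = -10.1198
  x_2 = 0.9155 - 0.1*14.6486 = -0.5493
  y_2 = -1.6866 - 0.1*-10.1198 = -0.6747
Step 3: grad_x = 2*8*-0.5493 = -8.7892, grad_y = 2*3*-0.6747 = -4.0479
  x_3 = -0.5493 - 0.1*-8.7892 = 0.3296
  y_3 = -0.6747 - 0.1*-4.0479 = -0.2699
f(0.3296, -0.2699) = 8*0.3296^2 + 3*(-0.2699)^2 = 1.0875


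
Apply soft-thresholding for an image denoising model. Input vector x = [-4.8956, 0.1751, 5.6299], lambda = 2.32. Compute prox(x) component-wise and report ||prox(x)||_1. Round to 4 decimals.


Soft-thresholding with lambda = 2.32:
prox(-4.8956) = sign(-4.8956)*max(|-4.8956| - 2.32, 0) = -2.5756
prox(0.1751) = sign(0.1751)*max(|0.1751| - 2.32, 0) = 0.0
prox(5.6299) = sign(5.6299)*max(|5.6299| - 2.32, 0) = 3.3099
prox(x) = [-2.5756, 0.0, 3.3099]
||prox(x)||_1 = 2.5756 + 0.0 + 3.3099 = 5.8855


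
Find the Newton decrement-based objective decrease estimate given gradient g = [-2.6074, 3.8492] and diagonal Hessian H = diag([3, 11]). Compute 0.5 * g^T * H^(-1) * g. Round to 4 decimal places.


Step 1: H is diagonal, so H^(-1) * g = [-0.8691, 0.3499].
Step 2: g^T H^(-1) g = sum_i g_i^2 / H_ii
  = (-2.6074)^2/3 + (3.8492)^2/11
  = 2.2662 + 1.3469 = 3.6131
Step 3: Objective decrease = 0.5 * g^T H^(-1) g = 1.8066


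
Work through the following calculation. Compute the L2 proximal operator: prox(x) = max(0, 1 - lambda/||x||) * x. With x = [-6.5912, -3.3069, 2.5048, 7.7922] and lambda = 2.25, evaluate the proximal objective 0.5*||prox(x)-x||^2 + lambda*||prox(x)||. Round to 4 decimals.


Step 1: Compute ||x||.
||x|| = 11.0169
Step 2: Compute scaling factor.
scale = max(0, 1 - 2.25/11.0169) = 0.7958
Step 3: prox(x) = [-5.2451, -2.6315, 1.9932, 6.2008]
||prox(x)|| = 8.7669
Step 4: Proximal objective.
0.5*||prox-x||^2 = 2.5313
lambda*||prox|| = 19.7255
Total = 22.2568


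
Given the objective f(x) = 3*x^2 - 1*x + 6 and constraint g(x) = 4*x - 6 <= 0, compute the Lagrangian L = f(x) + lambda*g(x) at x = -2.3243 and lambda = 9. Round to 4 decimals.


Step 1: Evaluate f(x).
f(-2.3243) = 3*(-2.3243)^2 - 1*(-2.3243) + 6 = 24.5314
Step 2: Evaluate g(x).
g(-2.3243) = 4*-2.3243 - 6 = -15.2972
Step 3: Compute Lagrangian.
L = 24.5314 + 9*-15.2972 = -113.1434


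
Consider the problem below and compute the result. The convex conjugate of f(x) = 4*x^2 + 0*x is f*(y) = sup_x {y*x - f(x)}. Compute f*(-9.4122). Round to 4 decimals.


f*(y) = sup_x {y*x - a*x^2 - b*x} = sup_x {(y-b)*x - a*x^2}
FOC: (y - b) - 2a*x = 0 => x* = (y - b)/(2a)
x* = (-9.4122 - 0)/(2*4) = -1.1765
f*(-9.4122) = (y-b)^2/(4a) = (-9.4122 - 0)^2/(4*4)
= 88.5895/16 = 5.5368


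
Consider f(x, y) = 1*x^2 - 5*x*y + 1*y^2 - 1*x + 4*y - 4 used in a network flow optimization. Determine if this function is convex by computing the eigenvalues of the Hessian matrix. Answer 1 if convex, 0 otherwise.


The Hessian of f(x,y) = 1*x^2 - 5*x*y + 1*y^2 - 1*x + 4*y - 4 is:
H = [[2, -5], [-5, 2]]
Trace = 2 + 2 = 4
Determinant = 2*2 - (-5)^2 = -21
Discriminant = (4)^2 - 4*-21 = 100.0
Eigenvalues: lambda_1 = -3.0, lambda_2 = 7.0
The function is not convex.

0


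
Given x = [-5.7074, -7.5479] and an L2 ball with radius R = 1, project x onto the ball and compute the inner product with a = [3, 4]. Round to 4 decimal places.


Step 1: Compute ||x|| (intermediates to 6 decimals).
||x|| = sqrt((-5.7074)^2 + (-7.5479)^2) = 9.462833
Step 2: Project.
Since ||x|| > R, scale = R/||x|| = 1/9.462833 = 0.105677, proj(x) = scale * x
proj(x) = [-0.603141, -0.797639]
Step 3: Dot product.
a^T * proj(x) = 3*(-0.603141) + 4*(-0.797639) = -5.0


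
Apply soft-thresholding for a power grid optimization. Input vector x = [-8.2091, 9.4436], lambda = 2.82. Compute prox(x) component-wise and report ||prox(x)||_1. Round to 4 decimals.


Soft-thresholding with lambda = 2.82:
prox(-8.2091) = sign(-8.2091)*max(|-8.2091| - 2.82, 0) = -5.3891
prox(9.4436) = sign(9.4436)*max(|9.4436| - 2.82, 0) = 6.6236
prox(x) = [-5.3891, 6.6236]
||prox(x)||_1 = 5.3891 + 6.6236 = 12.0127


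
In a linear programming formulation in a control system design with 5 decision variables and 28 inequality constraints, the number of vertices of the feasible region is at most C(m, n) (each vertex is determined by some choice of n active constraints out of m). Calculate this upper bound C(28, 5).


Each vertex corresponds to some choice of n active constraints out of m, so the number of vertices is at most C(m, n) = m! / (n!(m-n)!).
m = 28, n = 5
Numerator: 28 * 27 * 26 * 25 * 24
Denominator: 5! = 120
C(28, 5) = 98280


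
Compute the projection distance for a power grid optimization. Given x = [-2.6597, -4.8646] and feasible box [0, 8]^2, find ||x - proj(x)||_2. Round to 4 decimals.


Project each component onto [0, 8].
clip(-2.6597) = 0.0, clip(-4.8646) = 0.0
Projection = [0.0, 0.0]
Squared diffs: [7.074, 23.6643]
Distance = sqrt(30.7383) = 5.5442


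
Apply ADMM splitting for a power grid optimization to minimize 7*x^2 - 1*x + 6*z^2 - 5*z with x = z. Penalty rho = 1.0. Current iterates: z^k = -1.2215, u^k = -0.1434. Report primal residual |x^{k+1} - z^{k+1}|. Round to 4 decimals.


ADMM iteration with rho = 1.0, z^k = -1.2215, u^k = -0.1434
Step 1: x-update.
Minimize 7*x^2 - 1*x + (1.0/2)*(x + 1.2215 - 0.1434)^2
FOC: (2*7 + 1.0)*x = 1 + 1.0*(-1.2215 + 0.1434)
x^{k+1} = -0.0052
Step 2: z-update.
Minimize 6*z^2 - 5*z + (1.0/2)*(-0.0052 - z - 0.1434)^2
FOC: (2*6 + 1.0)*z = 5 + 1.0*(-0.0052 - 0.1434)
z^{k+1} = 0.3732
Step 3: u-update.
u^{k+1} = -0.1434 - 0.0052 - 0.3732 = -0.5218
Step 4: Primal residual = |-0.0052 - 0.3732| = 0.3784


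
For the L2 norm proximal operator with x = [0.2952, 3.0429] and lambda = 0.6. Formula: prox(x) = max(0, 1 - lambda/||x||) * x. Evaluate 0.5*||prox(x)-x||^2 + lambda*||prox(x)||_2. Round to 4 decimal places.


Step 1: Compute ||x||.
||x|| = 3.0572
Step 2: Compute scaling factor.
scale = max(0, 1 - 0.6/3.0572) = 0.8037
Step 3: prox(x) = [0.2373, 2.4457]
||prox(x)|| = 2.4572
Step 4: Proximal objective.
0.5*||prox-x||^2 = 0.18
lambda*||prox|| = 1.4743
Total = 1.6543


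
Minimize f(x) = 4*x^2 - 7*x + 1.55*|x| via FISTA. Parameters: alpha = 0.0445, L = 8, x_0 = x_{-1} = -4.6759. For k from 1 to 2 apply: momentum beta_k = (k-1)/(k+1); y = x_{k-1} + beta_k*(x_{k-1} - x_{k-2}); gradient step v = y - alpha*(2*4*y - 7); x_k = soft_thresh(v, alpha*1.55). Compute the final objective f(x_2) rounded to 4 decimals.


FISTA on f(x) = 4*x^2 - 7*x + 1.55*|x|
L = 8, alpha = 0.0445
Iteration 1: beta = 0.0, y = -4.6759 + 0.0*(-4.6759 + 4.6759) = -4.6759
  grad(y) = -44.4072, v = y - alpha*grad = -2.6998
  prox(v) = soft_thresh(-2.6998, 0.069) = -2.6308
Iteration 2: beta = 0.3333, y = -2.6308 + 0.3333*(-2.6308 + 4.6759) = -1.9491
  grad(y) = -22.5928, v = y - alpha*grad = -0.9437
  prox(v) = soft_thresh(-0.9437, 0.069) = -0.8747
f(x_2) = 4*(-0.8747)^2 - 7*(-0.8747) + 1.55*|-0.8747| = 10.5399


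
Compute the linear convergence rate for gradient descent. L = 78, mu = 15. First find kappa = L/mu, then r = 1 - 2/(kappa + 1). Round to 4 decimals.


Step 1: Compute the condition number.
kappa = L/mu = 78/15 = 5.2
Step 2: Compute the convergence rate.
r = 1 - 2/(kappa + 1) = 1 - 2*mu/(L + mu) = (L - mu)/(L + mu) = 63/93 = 0.6774


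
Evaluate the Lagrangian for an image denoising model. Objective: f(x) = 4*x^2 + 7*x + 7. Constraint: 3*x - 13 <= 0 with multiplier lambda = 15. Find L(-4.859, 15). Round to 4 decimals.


Step 1: Evaluate f(x).
f(-4.859) = 4*(-4.859)^2 + 7*(-4.859) + 7 = 67.4265
Step 2: Evaluate g(x).
g(-4.859) = 3*-4.859 - 13 = -27.577
Step 3: Compute Lagrangian.
L = 67.4265 + 15*-27.577 = -346.2285


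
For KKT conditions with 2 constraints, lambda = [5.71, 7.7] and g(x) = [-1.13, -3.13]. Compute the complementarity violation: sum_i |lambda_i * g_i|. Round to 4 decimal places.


KKT complementary slackness check:
lambda_1 * g_1 = 5.71 * -1.13 = -6.4523
lambda_2 * g_2 = 7.7 * -3.13 = -24.101
Total violation = 6.4523 + 24.101 = 30.5533


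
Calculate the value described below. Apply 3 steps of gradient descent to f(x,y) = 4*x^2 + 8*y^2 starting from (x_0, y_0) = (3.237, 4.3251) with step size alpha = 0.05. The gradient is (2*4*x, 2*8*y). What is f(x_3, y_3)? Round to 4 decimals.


Gradient descent on f(x,y) = 4*x^2 + 8*y^2.
Starting point: (3.237, 4.3251), alpha = 0.05
Step 1: grad_x = 2*4*3.237 = 25.896, grad_y = 2*8*4.3251 = 69.2016
  x_1 = 3.237 - 0.05*25.896 = 1.9422
  y_1 = 4.3251 - 0.05*69.2016 = 0.865
Step 2: grad_x = 2*4*1.9422 = 15.5376, grad_y = 2*8*0.865 = 13.8403
  x_2 = 1.9422 - 0.05*15.5376 = 1.1653
  y_2 = 0.865 - 0.05*13.8403 = 0.173
Step 3: grad_x = 2*4*1.1653 = 9.3226, grad_y = 2*8*0.173 = 2.7681
  x_3 = 1.1653 - 0.05*9.3226 = 0.6992
  y_3 = 0.173 - 0.05*2.7681 = 0.0346
f(0.6992, 0.0346) = 4*0.6992^2 + 8*0.0346^2 = 1.9651


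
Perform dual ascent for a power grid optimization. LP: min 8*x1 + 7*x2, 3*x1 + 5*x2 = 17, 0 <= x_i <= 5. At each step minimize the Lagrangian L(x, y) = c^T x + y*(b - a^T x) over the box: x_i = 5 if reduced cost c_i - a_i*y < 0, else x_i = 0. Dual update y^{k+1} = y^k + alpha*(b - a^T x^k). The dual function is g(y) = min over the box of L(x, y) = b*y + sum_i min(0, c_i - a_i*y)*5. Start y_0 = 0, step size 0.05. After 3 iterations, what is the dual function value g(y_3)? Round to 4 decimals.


Dual ascent for LP: min 8*x1 + 7*x2, 3*x1 + 5*x2 = 17, 0 <= x_i <= 5
Step 1: y^k = 0.0, reduced costs: (8.0, 7.0)
  x^k = (0.0, 0.0), subgradient = b - a^T x = 17.0
  y^{k+1} = 0.0 + 0.05*17.0 = 0.85
Step 2: y^k = 0.85, reduced costs: (5.45, 2.75)
  x^k = (0.0, 0.0), subgradient = b - a^T x = 17.0
  y^{k+1} = 0.85 + 0.05*17.0 = 1.7
Step 3: y^k = 1.7, reduced costs: (2.9, -1.5)
  x^k = (0.0, 5.0), subgradient = b - a^T x = -8.0
  y^{k+1} = 1.7 + 0.05*-8.0 = 1.3
Dual objective at y_3 = 1.3: reduced costs (4.1, 0.5), box minimizer x = (0.0, 0.0)
g(y_3) = b*y + (c1 - a1*y)*x1 + (c2 - a2*y)*x2 = 17*1.3 + 4.1*0.0 + 0.5*0.0 = 22.1 + 0.0 + 0.0 = 22.1


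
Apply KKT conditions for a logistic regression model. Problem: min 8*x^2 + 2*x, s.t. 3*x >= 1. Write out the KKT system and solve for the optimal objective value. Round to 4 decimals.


Step 1: Try lambda = 0 (constraint inactive).
x_unc = -2/(2*8) = -0.125
Check: 3*-0.125 = -0.375 < 1 -- violated!
Step 2: Constraint must be active: 3*x = 1
x* = 1/3 = 0.3333 (rounded; the exact value 1/3 is used below)
lambda = (2*8*(1/3) + 2)/3 = 2.4444
Step 3: Compute optimal value.
f(x*) = 8*(1/3)^2 + 2*(1/3) = 1.5556


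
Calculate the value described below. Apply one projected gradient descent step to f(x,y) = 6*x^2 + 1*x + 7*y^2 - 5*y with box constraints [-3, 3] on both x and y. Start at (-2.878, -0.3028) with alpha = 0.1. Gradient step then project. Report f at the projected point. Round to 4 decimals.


Step 1: Compute gradient at (-2.878, -0.3028).
grad_x = 2*6*-2.878 + 1 = -33.536
grad_y = 2*7*-0.3028 - 5 = -9.2392
Step 2: Gradient step.
x_raw = -2.878 - 0.1*-33.536 = 0.4756
y_raw = -0.3028 - 0.1*-9.2392 = 0.6211
Step 3: Project onto [-3, 3].
x_proj = clip(0.4756) = 0.4756
y_proj = clip(0.6211) = 0.6211
Step 4: Evaluate f.
f(0.4756, 0.6211) = 1.4277


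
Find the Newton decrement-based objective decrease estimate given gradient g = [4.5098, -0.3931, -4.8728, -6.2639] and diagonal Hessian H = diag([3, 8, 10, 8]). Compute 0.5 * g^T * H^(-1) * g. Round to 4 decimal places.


Step 1: H is diagonal, so H^(-1) * g = [1.5033, -0.0491, -0.4873, -0.783].
Step 2: g^T H^(-1) g = sum_i g_i^2 / H_ii
  = (4.5098)^2/3 + (-0.3931)^2/8 + (-4.8728)^2/10 + (-6.2639)^2/8
  = 6.7794 + 0.0193 + 2.3744 + 4.9046 = 14.0777
Step 3: Objective decrease = 0.5 * g^T H^(-1) g = 7.0389
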